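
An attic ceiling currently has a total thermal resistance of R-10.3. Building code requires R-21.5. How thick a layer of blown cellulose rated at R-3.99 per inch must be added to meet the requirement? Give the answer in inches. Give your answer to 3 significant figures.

2.81 in

ΔR = 21.5 − 10.3 = 11.2 ft²·°F·h/BTU
L = ΔR / (R/in) = 11.2/3.99 = 2.807 in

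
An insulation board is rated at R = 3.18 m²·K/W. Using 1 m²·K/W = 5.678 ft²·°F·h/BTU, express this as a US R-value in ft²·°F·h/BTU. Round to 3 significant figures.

R_US = 3.18 × 5.678 = 18.06

18.1 ft²·°F·h/BTU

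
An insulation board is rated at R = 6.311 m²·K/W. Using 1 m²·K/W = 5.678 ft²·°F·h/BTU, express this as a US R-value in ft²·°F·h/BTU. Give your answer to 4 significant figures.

35.83 ft²·°F·h/BTU

R_US = 6.311 × 5.678 = 35.834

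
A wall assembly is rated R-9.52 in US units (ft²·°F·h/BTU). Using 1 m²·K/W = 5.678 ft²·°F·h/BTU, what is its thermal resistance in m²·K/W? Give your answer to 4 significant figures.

R_SI = 9.52/5.678 = 1.6766

1.677 m²·K/W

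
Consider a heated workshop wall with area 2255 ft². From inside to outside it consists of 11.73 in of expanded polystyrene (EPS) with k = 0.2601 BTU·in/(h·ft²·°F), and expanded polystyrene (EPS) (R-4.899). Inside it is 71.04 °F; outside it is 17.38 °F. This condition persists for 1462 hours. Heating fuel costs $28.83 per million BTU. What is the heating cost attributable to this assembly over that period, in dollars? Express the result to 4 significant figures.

102.0 dollars

11.73/0.2601 = 45.098
R_total = 45.098 + 4.899 = 49.997 ft²·°F·h/BTU
Q = 2255 × (71.04 − 17.38) / 49.997 = 2420.2 BTU/h
E = 2420.2 × 1462 = 3538300 BTU
Cost = 3538300/10⁶ × 28.83 = $102.01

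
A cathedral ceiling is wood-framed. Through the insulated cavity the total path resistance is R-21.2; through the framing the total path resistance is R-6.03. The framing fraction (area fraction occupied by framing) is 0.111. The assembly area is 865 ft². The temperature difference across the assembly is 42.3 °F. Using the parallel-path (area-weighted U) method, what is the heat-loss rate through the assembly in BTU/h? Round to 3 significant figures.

2210 BTU/h

U_eff = 0.889/21.2 + 0.111/6.03 = 0.04193 + 0.01841 = 0.06034
R_eff = 1/U_eff = 16.57 ft²·°F·h/BTU
Q = 865 × 42.3 / 16.57 = 2208 BTU/h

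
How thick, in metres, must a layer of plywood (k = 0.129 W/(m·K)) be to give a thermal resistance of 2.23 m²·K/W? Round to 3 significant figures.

0.288 m

L = R·k = 2.23 × 0.129 = 0.2877 m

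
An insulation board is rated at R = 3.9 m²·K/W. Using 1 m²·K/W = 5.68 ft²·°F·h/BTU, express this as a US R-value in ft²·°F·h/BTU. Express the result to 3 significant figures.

22.2 ft²·°F·h/BTU

R_US = 3.9 × 5.68 = 22.15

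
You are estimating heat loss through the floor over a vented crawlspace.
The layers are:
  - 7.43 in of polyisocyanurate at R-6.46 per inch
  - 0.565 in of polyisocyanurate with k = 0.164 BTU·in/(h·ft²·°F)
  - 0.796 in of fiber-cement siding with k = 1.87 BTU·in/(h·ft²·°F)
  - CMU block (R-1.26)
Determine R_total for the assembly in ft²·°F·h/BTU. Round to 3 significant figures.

53.1 ft²·°F·h/BTU

7.43 × 6.46 = 48
0.565/0.164 = 3.445
0.796/1.87 = 0.4257
R_total = 48 + 3.445 + 0.4257 + 1.26 = 53.13 ft²·°F·h/BTU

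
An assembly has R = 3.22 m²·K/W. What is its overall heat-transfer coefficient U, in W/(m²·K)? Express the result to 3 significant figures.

U = 1/R = 1/3.22 = 0.3106

0.311 W/(m²·K)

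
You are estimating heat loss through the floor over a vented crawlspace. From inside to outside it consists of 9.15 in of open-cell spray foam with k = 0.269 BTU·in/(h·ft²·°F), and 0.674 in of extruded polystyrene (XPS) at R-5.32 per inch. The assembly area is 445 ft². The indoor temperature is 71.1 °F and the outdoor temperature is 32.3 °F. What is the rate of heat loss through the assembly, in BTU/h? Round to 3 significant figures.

9.15/0.269 = 34.01
0.674 × 5.32 = 3.586
R_total = 34.01 + 3.586 = 37.6 ft²·°F·h/BTU
Q = A·ΔT/R = 445 × (71.1 − 32.3) / 37.6 = 459.2 BTU/h

459 BTU/h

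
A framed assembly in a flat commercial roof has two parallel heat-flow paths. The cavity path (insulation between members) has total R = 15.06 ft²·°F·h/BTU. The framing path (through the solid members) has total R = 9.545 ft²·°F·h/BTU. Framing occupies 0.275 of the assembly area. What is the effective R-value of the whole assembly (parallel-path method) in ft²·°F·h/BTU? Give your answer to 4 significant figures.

13.00 ft²·°F·h/BTU

U_eff = 0.725/15.06 + 0.275/9.545 = 0.048141 + 0.028811 = 0.076952
R_eff = 1/U_eff = 12.995 ft²·°F·h/BTU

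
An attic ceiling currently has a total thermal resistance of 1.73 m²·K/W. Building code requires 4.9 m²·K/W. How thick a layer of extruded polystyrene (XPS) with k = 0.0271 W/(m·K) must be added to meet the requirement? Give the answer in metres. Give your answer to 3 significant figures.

0.0859 m

ΔR = 4.9 − 1.73 = 3.17 m²·K/W
L = ΔR × k = 3.17 × 0.0271 = 0.08591 m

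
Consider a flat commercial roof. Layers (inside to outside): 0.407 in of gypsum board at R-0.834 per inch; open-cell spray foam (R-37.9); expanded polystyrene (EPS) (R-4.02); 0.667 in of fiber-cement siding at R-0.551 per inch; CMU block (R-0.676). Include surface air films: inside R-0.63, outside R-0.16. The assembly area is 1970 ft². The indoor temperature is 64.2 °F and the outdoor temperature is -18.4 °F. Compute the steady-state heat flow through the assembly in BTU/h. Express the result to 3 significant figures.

0.407 × 0.834 = 0.3394
0.667 × 0.551 = 0.3675
R_total = 0.63 + 0.3394 + 37.9 + 4.02 + 0.3675 + 0.676 + 0.16 = 44.09 ft²·°F·h/BTU
Q = A·ΔT/R = 1970 × (64.2 − (-18.4)) / 44.09 = 3690 BTU/h

3690 BTU/h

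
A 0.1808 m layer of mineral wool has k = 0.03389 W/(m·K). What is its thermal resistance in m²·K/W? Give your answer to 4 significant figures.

R = L/k = 0.1808/0.03389 = 5.3349 m²·K/W

5.335 m²·K/W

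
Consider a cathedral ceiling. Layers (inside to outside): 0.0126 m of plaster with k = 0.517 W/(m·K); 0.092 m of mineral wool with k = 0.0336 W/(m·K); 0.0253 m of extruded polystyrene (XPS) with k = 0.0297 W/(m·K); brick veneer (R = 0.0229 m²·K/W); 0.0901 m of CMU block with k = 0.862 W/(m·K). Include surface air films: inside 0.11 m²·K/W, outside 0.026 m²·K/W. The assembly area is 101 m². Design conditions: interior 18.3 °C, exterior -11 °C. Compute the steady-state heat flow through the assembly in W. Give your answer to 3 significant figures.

0.0126/0.517 = 0.02437
0.092/0.0336 = 2.738
0.0253/0.0297 = 0.8519
0.0901/0.862 = 0.1045
R_total = 0.11 + 0.02437 + 2.738 + 0.8519 + 0.0229 + 0.1045 + 0.026 = 3.878 m²·K/W
Q = A·ΔT/R = 101 × (18.3 − (-11)) / 3.878 = 763.2 W

763 W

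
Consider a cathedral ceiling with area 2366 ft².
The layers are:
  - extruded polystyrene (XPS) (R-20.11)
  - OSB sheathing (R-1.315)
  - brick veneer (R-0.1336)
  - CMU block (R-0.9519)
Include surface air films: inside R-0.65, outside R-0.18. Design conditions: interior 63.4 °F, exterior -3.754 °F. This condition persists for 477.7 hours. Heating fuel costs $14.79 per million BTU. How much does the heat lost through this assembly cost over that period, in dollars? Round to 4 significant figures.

48.09 dollars

R_total = 0.65 + 20.11 + 1.315 + 0.1336 + 0.9519 + 0.18 = 23.34 ft²·°F·h/BTU
Q = 2366 × (63.4 − (-3.754)) / 23.34 = 6807.3 BTU/h
E = 6807.3 × 477.7 = 3251900 BTU
Cost = 3251900/10⁶ × 14.79 = $48.095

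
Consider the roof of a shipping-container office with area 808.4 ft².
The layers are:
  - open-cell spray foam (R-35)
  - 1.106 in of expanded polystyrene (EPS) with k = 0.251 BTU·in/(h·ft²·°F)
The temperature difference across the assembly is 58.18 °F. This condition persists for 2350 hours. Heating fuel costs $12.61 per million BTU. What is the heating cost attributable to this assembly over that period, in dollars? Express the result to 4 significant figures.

1.106/0.251 = 4.4064
R_total = 35 + 4.4064 = 39.406 ft²·°F·h/BTU
Q = 808.4 × 58.18 / 39.406 = 1193.5 BTU/h
E = 1193.5 × 2350 = 2804800 BTU
Cost = 2804800/10⁶ × 12.61 = $35.368

35.37 dollars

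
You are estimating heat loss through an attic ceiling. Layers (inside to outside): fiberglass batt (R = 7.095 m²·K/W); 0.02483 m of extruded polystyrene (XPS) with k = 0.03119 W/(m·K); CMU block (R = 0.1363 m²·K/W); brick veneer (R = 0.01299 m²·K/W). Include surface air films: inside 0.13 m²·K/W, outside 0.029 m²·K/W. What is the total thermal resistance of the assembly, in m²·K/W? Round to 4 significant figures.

0.02483/0.03119 = 0.79609
R_total = 0.13 + 7.095 + 0.79609 + 0.1363 + 0.01299 + 0.029 = 8.1994 m²·K/W

8.199 m²·K/W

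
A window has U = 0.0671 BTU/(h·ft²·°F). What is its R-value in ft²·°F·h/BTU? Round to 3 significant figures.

R = 1/U = 1/0.0671 = 14.9

14.9 ft²·°F·h/BTU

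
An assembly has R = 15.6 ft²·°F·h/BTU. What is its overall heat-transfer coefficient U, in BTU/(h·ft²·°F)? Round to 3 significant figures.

U = 1/R = 1/15.6 = 0.0641

0.0641 BTU/(h·ft²·°F)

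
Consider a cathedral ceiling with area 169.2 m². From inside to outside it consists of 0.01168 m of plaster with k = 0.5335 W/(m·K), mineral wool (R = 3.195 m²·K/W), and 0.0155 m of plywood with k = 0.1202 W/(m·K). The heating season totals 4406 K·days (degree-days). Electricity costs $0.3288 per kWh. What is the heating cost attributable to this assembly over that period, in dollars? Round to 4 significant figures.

1758 dollars

0.01168/0.5335 = 0.021893
0.0155/0.1202 = 0.12895
R_total = 0.021893 + 3.195 + 0.12895 = 3.3458 m²·K/W
E = A × HDD × 24 / R / 1000 = 169.2 × 4406 × 24 / 3.3458 / 1000 = 5347.5 kWh
Cost = 5347.5 × 0.3288 = $1758.3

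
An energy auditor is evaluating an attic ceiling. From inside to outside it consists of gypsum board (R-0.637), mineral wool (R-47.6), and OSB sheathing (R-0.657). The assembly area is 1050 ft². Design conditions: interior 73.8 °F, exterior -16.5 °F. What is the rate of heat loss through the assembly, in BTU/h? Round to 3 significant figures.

1940 BTU/h

R_total = 0.637 + 47.6 + 0.657 = 48.89 ft²·°F·h/BTU
Q = A·ΔT/R = 1050 × (73.8 − (-16.5)) / 48.89 = 1939 BTU/h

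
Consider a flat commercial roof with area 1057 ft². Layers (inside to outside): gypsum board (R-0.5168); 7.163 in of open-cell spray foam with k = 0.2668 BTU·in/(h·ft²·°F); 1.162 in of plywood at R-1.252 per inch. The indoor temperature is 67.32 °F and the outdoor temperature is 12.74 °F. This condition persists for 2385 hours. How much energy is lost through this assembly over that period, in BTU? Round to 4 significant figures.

7.163/0.2668 = 26.848
1.162 × 1.252 = 1.4548
R_total = 0.5168 + 26.848 + 1.4548 = 28.819 ft²·°F·h/BTU
Q = 1057 × (67.32 − 12.74) / 28.819 = 2001.8 BTU/h
E = 2001.8 × 2385 = 4774300 BTU

4774000 BTU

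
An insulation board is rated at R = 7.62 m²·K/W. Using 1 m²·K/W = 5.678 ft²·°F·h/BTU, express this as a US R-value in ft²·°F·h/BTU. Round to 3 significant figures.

R_US = 7.62 × 5.678 = 43.27

43.3 ft²·°F·h/BTU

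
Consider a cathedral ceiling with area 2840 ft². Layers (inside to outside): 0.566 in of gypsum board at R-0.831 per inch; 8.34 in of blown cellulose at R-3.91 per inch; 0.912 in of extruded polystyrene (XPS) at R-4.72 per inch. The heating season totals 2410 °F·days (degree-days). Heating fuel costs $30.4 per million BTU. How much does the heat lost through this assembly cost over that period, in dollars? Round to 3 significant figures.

0.566 × 0.831 = 0.4703
8.34 × 3.91 = 32.61
0.912 × 4.72 = 4.305
R_total = 0.4703 + 32.61 + 4.305 = 37.38 ft²·°F·h/BTU
E = A × HDD × 24 / R = 2840 × 2410 × 24 / 37.38 = 4394000 BTU
Cost = 4394000/10⁶ × 30.4 = $133.6

134 dollars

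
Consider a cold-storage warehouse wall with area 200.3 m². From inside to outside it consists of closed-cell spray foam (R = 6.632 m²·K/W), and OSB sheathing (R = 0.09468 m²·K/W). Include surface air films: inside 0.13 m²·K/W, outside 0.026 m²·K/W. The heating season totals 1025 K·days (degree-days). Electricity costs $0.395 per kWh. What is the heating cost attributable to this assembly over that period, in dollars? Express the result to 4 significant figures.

R_total = 0.13 + 6.632 + 0.09468 + 0.026 = 6.8827 m²·K/W
E = A × HDD × 24 / R / 1000 = 200.3 × 1025 × 24 / 6.8827 / 1000 = 715.91 kWh
Cost = 715.91 × 0.395 = $282.78

282.8 dollars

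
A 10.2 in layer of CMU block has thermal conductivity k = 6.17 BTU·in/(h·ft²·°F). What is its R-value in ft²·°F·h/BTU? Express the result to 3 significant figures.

R = L/k = 10.2/6.17 = 1.653 ft²·°F·h/BTU

1.65 ft²·°F·h/BTU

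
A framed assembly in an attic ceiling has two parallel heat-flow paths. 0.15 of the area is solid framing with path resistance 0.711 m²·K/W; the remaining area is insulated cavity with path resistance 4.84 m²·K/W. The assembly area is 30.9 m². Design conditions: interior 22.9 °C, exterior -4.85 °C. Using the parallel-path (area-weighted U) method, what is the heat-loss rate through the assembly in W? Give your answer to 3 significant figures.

331 W

U_eff = 0.85/4.84 + 0.15/0.711 = 0.1756 + 0.211 = 0.3866
R_eff = 1/U_eff = 2.587 m²·K/W
Q = 30.9 × (22.9 − (-4.85)) / 2.587 = 331.5 W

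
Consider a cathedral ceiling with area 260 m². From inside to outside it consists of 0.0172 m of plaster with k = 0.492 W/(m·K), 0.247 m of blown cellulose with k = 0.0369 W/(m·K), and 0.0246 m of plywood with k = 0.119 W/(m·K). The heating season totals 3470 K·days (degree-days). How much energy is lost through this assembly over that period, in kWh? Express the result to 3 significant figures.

3120 kWh

0.0172/0.492 = 0.03496
0.247/0.0369 = 6.694
0.0246/0.119 = 0.2067
R_total = 0.03496 + 6.694 + 0.2067 = 6.935 m²·K/W
E = A × HDD × 24 / R / 1000 = 260 × 3470 × 24 / 6.935 / 1000 = 3122 kWh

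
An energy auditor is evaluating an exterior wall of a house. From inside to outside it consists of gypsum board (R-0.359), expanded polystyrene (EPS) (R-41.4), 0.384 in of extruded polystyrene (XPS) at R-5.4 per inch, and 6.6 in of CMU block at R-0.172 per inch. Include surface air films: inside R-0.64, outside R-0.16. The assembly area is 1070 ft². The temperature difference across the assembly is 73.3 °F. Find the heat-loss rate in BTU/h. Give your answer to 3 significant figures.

1710 BTU/h

0.384 × 5.4 = 2.074
6.6 × 0.172 = 1.135
R_total = 0.64 + 0.359 + 41.4 + 2.074 + 1.135 + 0.16 = 45.77 ft²·°F·h/BTU
Q = A·ΔT/R = 1070 × 73.3 / 45.77 = 1714 BTU/h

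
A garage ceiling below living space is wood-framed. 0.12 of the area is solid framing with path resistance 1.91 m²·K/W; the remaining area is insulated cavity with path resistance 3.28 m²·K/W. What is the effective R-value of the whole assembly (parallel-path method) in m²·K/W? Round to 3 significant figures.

U_eff = 0.88/3.28 + 0.12/1.91 = 0.2683 + 0.06283 = 0.3311
R_eff = 1/U_eff = 3.02 m²·K/W

3.02 m²·K/W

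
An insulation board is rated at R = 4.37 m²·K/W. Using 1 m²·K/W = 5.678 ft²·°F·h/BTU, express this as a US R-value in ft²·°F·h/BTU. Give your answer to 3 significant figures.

24.8 ft²·°F·h/BTU

R_US = 4.37 × 5.678 = 24.81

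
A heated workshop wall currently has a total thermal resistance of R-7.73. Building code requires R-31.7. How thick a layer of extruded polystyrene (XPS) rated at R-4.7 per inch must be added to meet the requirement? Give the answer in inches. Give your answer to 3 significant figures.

ΔR = 31.7 − 7.73 = 23.97 ft²·°F·h/BTU
L = ΔR / (R/in) = 23.97/4.7 = 5.1 in

5.10 in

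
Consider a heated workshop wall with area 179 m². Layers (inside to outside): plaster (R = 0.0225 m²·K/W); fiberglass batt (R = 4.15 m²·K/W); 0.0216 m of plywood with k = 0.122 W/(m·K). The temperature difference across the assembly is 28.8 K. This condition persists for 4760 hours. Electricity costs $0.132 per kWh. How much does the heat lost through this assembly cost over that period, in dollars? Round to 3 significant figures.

0.0216/0.122 = 0.177
R_total = 0.0225 + 4.15 + 0.177 = 4.35 m²·K/W
Q = 179 × 28.8 / 4.35 = 1185 W
E = 1185 W × 4760 h / 1000 = 5642 kWh
Cost = 5642 × 0.132 = $744.7

745 dollars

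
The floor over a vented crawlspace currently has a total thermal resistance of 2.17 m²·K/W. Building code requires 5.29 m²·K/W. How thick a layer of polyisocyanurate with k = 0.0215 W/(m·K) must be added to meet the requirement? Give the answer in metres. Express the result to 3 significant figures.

ΔR = 5.29 − 2.17 = 3.12 m²·K/W
L = ΔR × k = 3.12 × 0.0215 = 0.06708 m

0.0671 m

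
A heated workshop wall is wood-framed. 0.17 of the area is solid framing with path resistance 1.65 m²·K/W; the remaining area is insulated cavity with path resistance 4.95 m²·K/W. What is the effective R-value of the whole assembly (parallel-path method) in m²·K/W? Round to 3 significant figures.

U_eff = 0.83/4.95 + 0.17/1.65 = 0.1677 + 0.103 = 0.2707
R_eff = 1/U_eff = 3.694 m²·K/W

3.69 m²·K/W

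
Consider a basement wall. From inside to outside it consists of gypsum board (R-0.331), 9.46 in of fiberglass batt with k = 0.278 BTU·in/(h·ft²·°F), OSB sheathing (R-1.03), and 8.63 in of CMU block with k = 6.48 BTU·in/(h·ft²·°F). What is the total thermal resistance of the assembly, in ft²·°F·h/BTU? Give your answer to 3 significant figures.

9.46/0.278 = 34.03
8.63/6.48 = 1.332
R_total = 0.331 + 34.03 + 1.03 + 1.332 = 36.72 ft²·°F·h/BTU

36.7 ft²·°F·h/BTU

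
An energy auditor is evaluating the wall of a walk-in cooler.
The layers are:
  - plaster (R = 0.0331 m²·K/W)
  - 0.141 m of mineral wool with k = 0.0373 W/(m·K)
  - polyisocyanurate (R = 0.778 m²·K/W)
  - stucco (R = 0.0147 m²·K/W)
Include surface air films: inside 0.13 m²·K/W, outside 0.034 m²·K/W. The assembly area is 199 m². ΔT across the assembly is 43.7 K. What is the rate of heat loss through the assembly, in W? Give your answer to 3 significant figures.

1820 W

0.141/0.0373 = 3.78
R_total = 0.13 + 0.0331 + 3.78 + 0.778 + 0.0147 + 0.034 = 4.77 m²·K/W
Q = A·ΔT/R = 199 × 43.7 / 4.77 = 1823 W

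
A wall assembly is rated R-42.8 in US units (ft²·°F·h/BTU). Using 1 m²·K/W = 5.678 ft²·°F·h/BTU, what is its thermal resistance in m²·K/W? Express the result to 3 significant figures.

R_SI = 42.8/5.678 = 7.538

7.54 m²·K/W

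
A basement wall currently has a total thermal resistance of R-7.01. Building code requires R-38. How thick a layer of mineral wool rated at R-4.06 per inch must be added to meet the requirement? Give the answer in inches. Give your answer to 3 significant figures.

7.63 in

ΔR = 38 − 7.01 = 30.99 ft²·°F·h/BTU
L = ΔR / (R/in) = 30.99/4.06 = 7.633 in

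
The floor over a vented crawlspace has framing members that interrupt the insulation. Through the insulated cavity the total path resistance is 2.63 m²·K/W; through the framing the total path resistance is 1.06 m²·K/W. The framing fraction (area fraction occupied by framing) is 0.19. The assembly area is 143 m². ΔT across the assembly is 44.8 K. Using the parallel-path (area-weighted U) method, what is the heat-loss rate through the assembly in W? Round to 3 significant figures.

3120 W

U_eff = 0.81/2.63 + 0.19/1.06 = 0.308 + 0.1792 = 0.4872
R_eff = 1/U_eff = 2.052 m²·K/W
Q = 143 × 44.8 / 2.052 = 3121 W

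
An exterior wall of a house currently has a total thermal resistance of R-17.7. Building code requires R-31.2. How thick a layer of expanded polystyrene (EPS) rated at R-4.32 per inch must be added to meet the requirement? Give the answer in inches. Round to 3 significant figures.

3.12 in

ΔR = 31.2 − 17.7 = 13.5 ft²·°F·h/BTU
L = ΔR / (R/in) = 13.5/4.32 = 3.125 in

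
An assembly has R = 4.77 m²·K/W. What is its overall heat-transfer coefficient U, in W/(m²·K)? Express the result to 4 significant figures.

0.2096 W/(m²·K)

U = 1/R = 1/4.77 = 0.20964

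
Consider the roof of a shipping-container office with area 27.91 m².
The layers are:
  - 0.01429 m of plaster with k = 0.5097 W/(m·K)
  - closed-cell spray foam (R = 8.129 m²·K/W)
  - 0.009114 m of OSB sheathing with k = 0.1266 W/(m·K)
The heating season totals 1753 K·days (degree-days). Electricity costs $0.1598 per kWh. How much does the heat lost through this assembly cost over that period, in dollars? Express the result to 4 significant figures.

0.01429/0.5097 = 0.028036
0.009114/0.1266 = 0.071991
R_total = 0.028036 + 8.129 + 0.071991 = 8.229 m²·K/W
E = A × HDD × 24 / R / 1000 = 27.91 × 1753 × 24 / 8.229 / 1000 = 142.69 kWh
Cost = 142.69 × 0.1598 = $22.802

22.80 dollars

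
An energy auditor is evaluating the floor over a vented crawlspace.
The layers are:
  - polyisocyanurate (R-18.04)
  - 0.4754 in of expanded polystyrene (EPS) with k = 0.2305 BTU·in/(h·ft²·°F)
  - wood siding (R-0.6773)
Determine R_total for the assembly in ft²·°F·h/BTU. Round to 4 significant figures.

20.78 ft²·°F·h/BTU

0.4754/0.2305 = 2.0625
R_total = 18.04 + 2.0625 + 0.6773 = 20.78 ft²·°F·h/BTU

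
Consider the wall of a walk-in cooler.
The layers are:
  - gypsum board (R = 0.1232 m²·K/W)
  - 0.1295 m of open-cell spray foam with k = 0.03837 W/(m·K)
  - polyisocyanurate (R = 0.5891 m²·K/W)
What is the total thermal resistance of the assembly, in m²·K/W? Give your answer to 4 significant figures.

4.087 m²·K/W

0.1295/0.03837 = 3.375
R_total = 0.1232 + 3.375 + 0.5891 = 4.0873 m²·K/W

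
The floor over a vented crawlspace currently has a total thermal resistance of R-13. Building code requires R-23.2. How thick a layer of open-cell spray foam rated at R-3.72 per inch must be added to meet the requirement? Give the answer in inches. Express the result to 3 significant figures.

ΔR = 23.2 − 13 = 10.2 ft²·°F·h/BTU
L = ΔR / (R/in) = 10.2/3.72 = 2.742 in

2.74 in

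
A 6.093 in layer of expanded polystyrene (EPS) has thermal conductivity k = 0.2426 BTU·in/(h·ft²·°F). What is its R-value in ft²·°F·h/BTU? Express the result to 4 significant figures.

25.12 ft²·°F·h/BTU

R = L/k = 6.093/0.2426 = 25.115 ft²·°F·h/BTU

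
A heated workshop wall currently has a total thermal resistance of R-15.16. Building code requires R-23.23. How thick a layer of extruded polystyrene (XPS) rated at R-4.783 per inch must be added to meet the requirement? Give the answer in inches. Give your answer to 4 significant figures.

ΔR = 23.23 − 15.16 = 8.07 ft²·°F·h/BTU
L = ΔR / (R/in) = 8.07/4.783 = 1.6872 in

1.687 in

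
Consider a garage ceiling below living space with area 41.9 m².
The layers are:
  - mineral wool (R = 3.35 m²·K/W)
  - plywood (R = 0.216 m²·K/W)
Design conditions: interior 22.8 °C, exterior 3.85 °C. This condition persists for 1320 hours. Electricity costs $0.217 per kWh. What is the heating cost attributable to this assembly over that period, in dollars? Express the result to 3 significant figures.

63.8 dollars

R_total = 3.35 + 0.216 = 3.566 m²·K/W
Q = 41.9 × (22.8 − 3.85) / 3.566 = 222.7 W
E = 222.7 W × 1320 h / 1000 = 293.9 kWh
Cost = 293.9 × 0.217 = $63.78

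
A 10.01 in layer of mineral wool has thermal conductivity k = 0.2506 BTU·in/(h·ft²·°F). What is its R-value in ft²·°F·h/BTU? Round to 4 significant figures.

39.94 ft²·°F·h/BTU

R = L/k = 10.01/0.2506 = 39.944 ft²·°F·h/BTU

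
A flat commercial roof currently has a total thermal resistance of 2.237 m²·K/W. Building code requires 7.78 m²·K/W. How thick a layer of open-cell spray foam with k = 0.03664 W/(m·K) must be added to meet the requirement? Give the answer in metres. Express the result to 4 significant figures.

0.2031 m

ΔR = 7.78 − 2.237 = 5.543 m²·K/W
L = ΔR × k = 5.543 × 0.03664 = 0.2031 m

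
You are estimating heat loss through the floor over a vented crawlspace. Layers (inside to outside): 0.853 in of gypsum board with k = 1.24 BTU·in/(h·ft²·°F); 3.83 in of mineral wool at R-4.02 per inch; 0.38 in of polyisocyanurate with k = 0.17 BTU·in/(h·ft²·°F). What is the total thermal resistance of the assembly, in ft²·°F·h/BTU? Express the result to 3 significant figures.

0.853/1.24 = 0.6879
3.83 × 4.02 = 15.4
0.38/0.17 = 2.235
R_total = 0.6879 + 15.4 + 2.235 = 18.32 ft²·°F·h/BTU

18.3 ft²·°F·h/BTU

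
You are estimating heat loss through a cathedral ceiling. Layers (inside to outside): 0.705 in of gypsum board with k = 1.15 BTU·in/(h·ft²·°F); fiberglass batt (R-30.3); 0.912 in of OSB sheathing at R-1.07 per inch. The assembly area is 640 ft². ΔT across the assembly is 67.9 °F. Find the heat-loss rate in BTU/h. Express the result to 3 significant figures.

1360 BTU/h

0.705/1.15 = 0.613
0.912 × 1.07 = 0.9758
R_total = 0.613 + 30.3 + 0.9758 = 31.89 ft²·°F·h/BTU
Q = A·ΔT/R = 640 × 67.9 / 31.89 = 1363 BTU/h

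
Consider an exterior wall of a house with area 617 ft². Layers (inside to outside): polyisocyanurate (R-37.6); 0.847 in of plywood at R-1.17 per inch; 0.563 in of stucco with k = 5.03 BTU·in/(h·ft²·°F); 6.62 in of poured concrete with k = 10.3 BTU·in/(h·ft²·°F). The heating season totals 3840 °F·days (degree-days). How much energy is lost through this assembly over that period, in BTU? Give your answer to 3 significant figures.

0.847 × 1.17 = 0.991
0.563/5.03 = 0.1119
6.62/10.3 = 0.6427
R_total = 37.6 + 0.991 + 0.1119 + 0.6427 = 39.35 ft²·°F·h/BTU
E = A × HDD × 24 / R = 617 × 3840 × 24 / 39.35 = 1445000 BTU

1450000 BTU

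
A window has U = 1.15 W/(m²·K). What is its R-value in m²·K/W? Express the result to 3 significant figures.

R = 1/U = 1/1.15 = 0.8696

0.870 m²·K/W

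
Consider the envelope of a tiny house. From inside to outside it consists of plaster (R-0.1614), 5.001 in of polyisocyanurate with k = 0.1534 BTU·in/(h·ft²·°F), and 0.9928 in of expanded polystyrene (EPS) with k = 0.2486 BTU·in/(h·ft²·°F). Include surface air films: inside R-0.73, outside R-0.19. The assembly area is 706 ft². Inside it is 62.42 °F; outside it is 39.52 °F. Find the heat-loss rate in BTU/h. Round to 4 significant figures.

5.001/0.1534 = 32.601
0.9928/0.2486 = 3.9936
R_total = 0.73 + 0.1614 + 32.601 + 3.9936 + 0.19 = 37.676 ft²·°F·h/BTU
Q = A·ΔT/R = 706 × (62.42 − 39.52) / 37.676 = 429.12 BTU/h

429.1 BTU/h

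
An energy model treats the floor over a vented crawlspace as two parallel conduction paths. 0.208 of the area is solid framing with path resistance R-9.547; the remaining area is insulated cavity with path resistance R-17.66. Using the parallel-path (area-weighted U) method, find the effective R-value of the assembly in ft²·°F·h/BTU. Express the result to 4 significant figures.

U_eff = 0.792/17.66 + 0.208/9.547 = 0.044847 + 0.021787 = 0.066634
R_eff = 1/U_eff = 15.007 ft²·°F·h/BTU

15.01 ft²·°F·h/BTU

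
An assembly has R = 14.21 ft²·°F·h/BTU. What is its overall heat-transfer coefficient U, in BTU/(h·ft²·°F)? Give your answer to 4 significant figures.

0.07037 BTU/(h·ft²·°F)

U = 1/R = 1/14.21 = 0.070373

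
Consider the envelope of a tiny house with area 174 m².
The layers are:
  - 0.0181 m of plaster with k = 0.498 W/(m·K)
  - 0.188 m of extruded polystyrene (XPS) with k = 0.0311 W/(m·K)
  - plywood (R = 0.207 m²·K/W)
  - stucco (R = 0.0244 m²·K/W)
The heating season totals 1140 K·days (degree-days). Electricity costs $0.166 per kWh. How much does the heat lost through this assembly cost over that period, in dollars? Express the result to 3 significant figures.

125 dollars

0.0181/0.498 = 0.03635
0.188/0.0311 = 6.045
R_total = 0.03635 + 6.045 + 0.207 + 0.0244 = 6.313 m²·K/W
E = A × HDD × 24 / R / 1000 = 174 × 1140 × 24 / 6.313 / 1000 = 754.1 kWh
Cost = 754.1 × 0.166 = $125.2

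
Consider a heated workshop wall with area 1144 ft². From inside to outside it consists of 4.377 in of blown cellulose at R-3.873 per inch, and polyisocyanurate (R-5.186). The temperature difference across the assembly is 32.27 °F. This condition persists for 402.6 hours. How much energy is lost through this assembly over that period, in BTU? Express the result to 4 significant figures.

671400 BTU

4.377 × 3.873 = 16.952
R_total = 16.952 + 5.186 = 22.138 ft²·°F·h/BTU
Q = 1144 × 32.27 / 22.138 = 1667.6 BTU/h
E = 1667.6 × 402.6 = 671360 BTU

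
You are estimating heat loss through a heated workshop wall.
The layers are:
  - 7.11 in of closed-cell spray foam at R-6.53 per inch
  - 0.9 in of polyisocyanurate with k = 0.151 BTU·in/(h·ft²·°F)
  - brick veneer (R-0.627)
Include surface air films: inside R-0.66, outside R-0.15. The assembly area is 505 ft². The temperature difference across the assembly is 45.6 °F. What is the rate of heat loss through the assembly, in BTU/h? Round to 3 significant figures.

428 BTU/h

7.11 × 6.53 = 46.43
0.9/0.151 = 5.96
R_total = 0.66 + 46.43 + 5.96 + 0.627 + 0.15 = 53.83 ft²·°F·h/BTU
Q = A·ΔT/R = 505 × 45.6 / 53.83 = 427.8 BTU/h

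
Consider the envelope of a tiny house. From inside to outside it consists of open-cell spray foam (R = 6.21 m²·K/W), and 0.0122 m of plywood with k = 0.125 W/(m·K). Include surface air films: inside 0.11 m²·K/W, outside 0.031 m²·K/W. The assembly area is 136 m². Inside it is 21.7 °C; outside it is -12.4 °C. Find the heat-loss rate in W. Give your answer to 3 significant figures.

719 W

0.0122/0.125 = 0.0976
R_total = 0.11 + 6.21 + 0.0976 + 0.031 = 6.449 m²·K/W
Q = A·ΔT/R = 136 × (21.7 − (-12.4)) / 6.449 = 719.2 W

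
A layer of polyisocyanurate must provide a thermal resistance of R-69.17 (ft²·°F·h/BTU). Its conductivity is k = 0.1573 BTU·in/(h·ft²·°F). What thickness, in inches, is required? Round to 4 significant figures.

10.88 in

L = R × k = 69.17 × 0.1573 = 10.88 in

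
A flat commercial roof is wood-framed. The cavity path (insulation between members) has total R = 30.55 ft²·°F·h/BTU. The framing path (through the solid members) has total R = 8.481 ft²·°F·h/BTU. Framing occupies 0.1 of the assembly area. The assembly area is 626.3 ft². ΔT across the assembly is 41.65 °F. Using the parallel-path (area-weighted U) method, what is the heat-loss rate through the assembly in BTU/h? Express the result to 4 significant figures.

1076 BTU/h

U_eff = 0.9/30.55 + 0.1/8.481 = 0.02946 + 0.011791 = 0.041251
R_eff = 1/U_eff = 24.242 ft²·°F·h/BTU
Q = 626.3 × 41.65 / 24.242 = 1076 BTU/h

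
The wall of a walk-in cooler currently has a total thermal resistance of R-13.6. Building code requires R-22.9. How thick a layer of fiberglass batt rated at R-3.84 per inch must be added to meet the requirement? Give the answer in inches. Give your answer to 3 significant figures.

ΔR = 22.9 − 13.6 = 9.3 ft²·°F·h/BTU
L = ΔR / (R/in) = 9.3/3.84 = 2.422 in

2.42 in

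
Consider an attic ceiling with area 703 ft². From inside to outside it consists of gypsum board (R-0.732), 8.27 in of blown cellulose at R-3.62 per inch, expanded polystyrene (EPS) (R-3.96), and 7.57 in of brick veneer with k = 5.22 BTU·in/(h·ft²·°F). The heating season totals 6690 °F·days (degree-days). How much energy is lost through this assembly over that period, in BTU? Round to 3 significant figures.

8.27 × 3.62 = 29.94
7.57/5.22 = 1.45
R_total = 0.732 + 29.94 + 3.96 + 1.45 = 36.08 ft²·°F·h/BTU
E = A × HDD × 24 / R = 703 × 6690 × 24 / 36.08 = 3128000 BTU

3130000 BTU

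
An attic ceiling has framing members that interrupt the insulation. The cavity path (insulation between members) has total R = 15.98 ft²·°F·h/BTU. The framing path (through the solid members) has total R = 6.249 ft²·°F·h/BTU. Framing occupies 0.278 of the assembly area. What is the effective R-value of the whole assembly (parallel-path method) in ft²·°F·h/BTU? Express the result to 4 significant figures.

U_eff = 0.722/15.98 + 0.278/6.249 = 0.045181 + 0.044487 = 0.089669
R_eff = 1/U_eff = 11.152 ft²·°F·h/BTU

11.15 ft²·°F·h/BTU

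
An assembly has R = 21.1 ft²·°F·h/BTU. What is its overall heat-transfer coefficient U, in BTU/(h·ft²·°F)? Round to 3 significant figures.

0.0474 BTU/(h·ft²·°F)

U = 1/R = 1/21.1 = 0.04739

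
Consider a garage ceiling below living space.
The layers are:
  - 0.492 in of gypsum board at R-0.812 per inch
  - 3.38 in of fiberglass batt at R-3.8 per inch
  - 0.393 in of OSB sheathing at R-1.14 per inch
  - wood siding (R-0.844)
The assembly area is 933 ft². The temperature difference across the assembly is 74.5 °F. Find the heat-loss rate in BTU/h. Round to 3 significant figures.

4780 BTU/h

0.492 × 0.812 = 0.3995
3.38 × 3.8 = 12.84
0.393 × 1.14 = 0.448
R_total = 0.3995 + 12.84 + 0.448 + 0.844 = 14.54 ft²·°F·h/BTU
Q = A·ΔT/R = 933 × 74.5 / 14.54 = 4782 BTU/h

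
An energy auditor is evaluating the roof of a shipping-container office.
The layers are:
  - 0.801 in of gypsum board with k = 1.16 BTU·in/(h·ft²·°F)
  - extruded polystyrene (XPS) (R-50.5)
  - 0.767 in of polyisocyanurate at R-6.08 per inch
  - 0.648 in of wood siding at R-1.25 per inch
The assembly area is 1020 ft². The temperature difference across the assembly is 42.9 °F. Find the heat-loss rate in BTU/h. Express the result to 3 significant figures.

772 BTU/h

0.801/1.16 = 0.6905
0.767 × 6.08 = 4.663
0.648 × 1.25 = 0.81
R_total = 0.6905 + 50.5 + 4.663 + 0.81 = 56.66 ft²·°F·h/BTU
Q = A·ΔT/R = 1020 × 42.9 / 56.66 = 772.2 BTU/h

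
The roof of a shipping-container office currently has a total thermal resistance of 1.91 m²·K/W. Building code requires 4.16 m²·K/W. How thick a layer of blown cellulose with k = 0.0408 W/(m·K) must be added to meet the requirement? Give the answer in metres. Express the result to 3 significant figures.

ΔR = 4.16 − 1.91 = 2.25 m²·K/W
L = ΔR × k = 2.25 × 0.0408 = 0.0918 m

0.0918 m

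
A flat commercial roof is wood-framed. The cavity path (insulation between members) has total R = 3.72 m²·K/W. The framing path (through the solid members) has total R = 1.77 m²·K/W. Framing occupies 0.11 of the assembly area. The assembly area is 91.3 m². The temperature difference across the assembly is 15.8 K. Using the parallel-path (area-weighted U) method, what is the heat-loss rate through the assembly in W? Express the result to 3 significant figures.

435 W

U_eff = 0.89/3.72 + 0.11/1.77 = 0.2392 + 0.06215 = 0.3014
R_eff = 1/U_eff = 3.318 m²·K/W
Q = 91.3 × 15.8 / 3.318 = 434.8 W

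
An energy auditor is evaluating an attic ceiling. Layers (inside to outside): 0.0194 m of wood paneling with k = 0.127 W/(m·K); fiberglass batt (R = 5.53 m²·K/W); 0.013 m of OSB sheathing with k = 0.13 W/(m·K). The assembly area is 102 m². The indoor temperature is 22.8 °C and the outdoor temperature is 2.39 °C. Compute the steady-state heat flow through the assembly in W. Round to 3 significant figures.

0.0194/0.127 = 0.1528
0.013/0.13 = 0.1
R_total = 0.1528 + 5.53 + 0.1 = 5.783 m²·K/W
Q = A·ΔT/R = 102 × (22.8 − 2.39) / 5.783 = 360 W

360 W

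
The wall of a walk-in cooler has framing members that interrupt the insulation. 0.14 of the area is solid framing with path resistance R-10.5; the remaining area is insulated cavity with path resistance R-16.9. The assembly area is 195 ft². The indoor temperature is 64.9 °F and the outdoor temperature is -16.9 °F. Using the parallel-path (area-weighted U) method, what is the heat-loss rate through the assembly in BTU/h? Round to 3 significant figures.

1020 BTU/h

U_eff = 0.86/16.9 + 0.14/10.5 = 0.05089 + 0.01333 = 0.06422
R_eff = 1/U_eff = 15.57 ft²·°F·h/BTU
Q = 195 × (64.9 − (-16.9)) / 15.57 = 1024 BTU/h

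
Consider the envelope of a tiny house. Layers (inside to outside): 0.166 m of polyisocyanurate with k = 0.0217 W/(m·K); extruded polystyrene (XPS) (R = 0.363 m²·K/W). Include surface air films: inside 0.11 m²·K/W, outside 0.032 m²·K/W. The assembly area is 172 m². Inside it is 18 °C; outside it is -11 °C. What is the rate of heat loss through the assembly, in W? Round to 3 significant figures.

0.166/0.0217 = 7.65
R_total = 0.11 + 7.65 + 0.363 + 0.032 = 8.155 m²·K/W
Q = A·ΔT/R = 172 × (18 − (-11)) / 8.155 = 611.7 W

612 W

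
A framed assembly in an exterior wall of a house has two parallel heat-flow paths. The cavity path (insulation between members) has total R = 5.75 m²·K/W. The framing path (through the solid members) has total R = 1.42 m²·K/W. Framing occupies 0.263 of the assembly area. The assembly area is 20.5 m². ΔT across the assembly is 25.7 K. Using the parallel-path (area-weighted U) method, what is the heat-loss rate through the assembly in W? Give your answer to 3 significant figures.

U_eff = 0.737/5.75 + 0.263/1.42 = 0.1282 + 0.1852 = 0.3134
R_eff = 1/U_eff = 3.191 m²·K/W
Q = 20.5 × 25.7 / 3.191 = 165.1 W

165 W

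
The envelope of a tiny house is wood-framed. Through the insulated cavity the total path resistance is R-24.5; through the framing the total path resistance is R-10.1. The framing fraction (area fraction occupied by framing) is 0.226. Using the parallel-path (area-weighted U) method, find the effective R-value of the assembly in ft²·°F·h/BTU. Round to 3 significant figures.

U_eff = 0.774/24.5 + 0.226/10.1 = 0.03159 + 0.02238 = 0.05397
R_eff = 1/U_eff = 18.53 ft²·°F·h/BTU

18.5 ft²·°F·h/BTU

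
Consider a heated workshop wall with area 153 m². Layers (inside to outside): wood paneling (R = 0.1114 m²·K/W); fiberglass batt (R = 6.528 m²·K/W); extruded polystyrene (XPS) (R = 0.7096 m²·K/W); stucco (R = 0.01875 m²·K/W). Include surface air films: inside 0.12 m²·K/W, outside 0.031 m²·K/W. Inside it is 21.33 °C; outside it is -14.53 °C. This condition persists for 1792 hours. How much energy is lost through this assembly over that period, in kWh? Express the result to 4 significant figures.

1308 kWh

R_total = 0.12 + 0.1114 + 6.528 + 0.7096 + 0.01875 + 0.031 = 7.5187 m²·K/W
Q = 153 × (21.33 − (-14.53)) / 7.5187 = 729.72 W
E = 729.72 W × 1792 h / 1000 = 1307.7 kWh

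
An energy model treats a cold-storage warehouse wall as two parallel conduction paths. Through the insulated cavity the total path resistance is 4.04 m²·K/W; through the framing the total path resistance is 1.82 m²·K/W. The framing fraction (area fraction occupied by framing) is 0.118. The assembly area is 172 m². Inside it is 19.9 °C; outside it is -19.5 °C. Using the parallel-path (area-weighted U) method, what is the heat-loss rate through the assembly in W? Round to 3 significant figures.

U_eff = 0.882/4.04 + 0.118/1.82 = 0.2183 + 0.06484 = 0.2832
R_eff = 1/U_eff = 3.532 m²·K/W
Q = 172 × (19.9 − (-19.5)) / 3.532 = 1919 W

1920 W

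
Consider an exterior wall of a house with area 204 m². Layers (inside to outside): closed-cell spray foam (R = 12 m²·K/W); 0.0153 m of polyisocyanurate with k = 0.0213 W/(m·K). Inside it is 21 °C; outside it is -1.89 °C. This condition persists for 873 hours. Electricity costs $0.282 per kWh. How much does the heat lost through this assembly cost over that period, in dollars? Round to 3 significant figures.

0.0153/0.0213 = 0.7183
R_total = 12 + 0.7183 = 12.72 m²·K/W
Q = 204 × (21 − (-1.89)) / 12.72 = 367.2 W
E = 367.2 W × 873 h / 1000 = 320.5 kWh
Cost = 320.5 × 0.282 = $90.39

90.4 dollars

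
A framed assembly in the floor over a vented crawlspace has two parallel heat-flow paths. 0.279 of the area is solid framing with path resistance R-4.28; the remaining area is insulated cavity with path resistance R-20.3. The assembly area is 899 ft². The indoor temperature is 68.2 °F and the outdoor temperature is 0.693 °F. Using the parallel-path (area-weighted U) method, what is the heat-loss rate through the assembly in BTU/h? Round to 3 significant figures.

6110 BTU/h

U_eff = 0.721/20.3 + 0.279/4.28 = 0.03552 + 0.06519 = 0.1007
R_eff = 1/U_eff = 9.93 ft²·°F·h/BTU
Q = 899 × (68.2 − 0.693) / 9.93 = 6112 BTU/h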